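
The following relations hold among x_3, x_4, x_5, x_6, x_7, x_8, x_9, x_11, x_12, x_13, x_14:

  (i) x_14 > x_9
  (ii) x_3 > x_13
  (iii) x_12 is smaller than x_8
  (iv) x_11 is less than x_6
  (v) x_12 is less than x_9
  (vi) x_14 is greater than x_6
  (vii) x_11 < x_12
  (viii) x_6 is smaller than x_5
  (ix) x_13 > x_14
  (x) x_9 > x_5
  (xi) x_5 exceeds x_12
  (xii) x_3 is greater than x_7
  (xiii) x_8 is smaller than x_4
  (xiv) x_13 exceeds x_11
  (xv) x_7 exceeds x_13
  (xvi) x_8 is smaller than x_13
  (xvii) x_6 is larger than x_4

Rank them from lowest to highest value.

x_11 < x_12 < x_8 < x_4 < x_6 < x_5 < x_9 < x_14 < x_13 < x_7 < x_3

Each adjacent pair is fixed by a given relation: x_11 < x_12; x_12 < x_8; x_8 < x_4; x_4 < x_6; x_6 < x_5; x_5 < x_9; x_9 < x_14; x_14 < x_13; x_13 < x_7; x_7 < x_3. Chaining them end to end gives the full order.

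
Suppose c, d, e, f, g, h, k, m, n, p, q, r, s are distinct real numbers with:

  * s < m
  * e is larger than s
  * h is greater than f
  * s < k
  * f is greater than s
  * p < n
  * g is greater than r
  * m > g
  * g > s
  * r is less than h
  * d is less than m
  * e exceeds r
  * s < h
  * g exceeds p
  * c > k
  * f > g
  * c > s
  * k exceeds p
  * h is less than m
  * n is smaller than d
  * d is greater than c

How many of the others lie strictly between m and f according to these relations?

1

Chaining upward from f reaches: h.
Chaining downward from m reaches: s, r, p, k, g, n, c, d, h.
Strictly between f and m are those in both lists: h — 1 element.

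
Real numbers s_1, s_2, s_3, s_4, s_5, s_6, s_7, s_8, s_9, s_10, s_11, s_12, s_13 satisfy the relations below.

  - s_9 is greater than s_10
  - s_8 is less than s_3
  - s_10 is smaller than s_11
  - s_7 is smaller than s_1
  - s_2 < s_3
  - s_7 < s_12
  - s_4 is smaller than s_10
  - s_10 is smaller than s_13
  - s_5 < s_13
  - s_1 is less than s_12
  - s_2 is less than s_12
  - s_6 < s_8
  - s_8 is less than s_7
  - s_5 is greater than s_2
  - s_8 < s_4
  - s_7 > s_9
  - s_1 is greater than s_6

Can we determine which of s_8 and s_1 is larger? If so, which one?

s_1

s_8 < s_4 and s_4 < s_10 give s_8 < s_10.
With s_10 < s_9: s_8 < s_4 < s_10 < s_9.
With s_9 < s_7: s_8 < s_4 < s_10 < s_9 < s_7.
Then s_7 < s_1 extends the chain to s_1.
So s_1 is larger.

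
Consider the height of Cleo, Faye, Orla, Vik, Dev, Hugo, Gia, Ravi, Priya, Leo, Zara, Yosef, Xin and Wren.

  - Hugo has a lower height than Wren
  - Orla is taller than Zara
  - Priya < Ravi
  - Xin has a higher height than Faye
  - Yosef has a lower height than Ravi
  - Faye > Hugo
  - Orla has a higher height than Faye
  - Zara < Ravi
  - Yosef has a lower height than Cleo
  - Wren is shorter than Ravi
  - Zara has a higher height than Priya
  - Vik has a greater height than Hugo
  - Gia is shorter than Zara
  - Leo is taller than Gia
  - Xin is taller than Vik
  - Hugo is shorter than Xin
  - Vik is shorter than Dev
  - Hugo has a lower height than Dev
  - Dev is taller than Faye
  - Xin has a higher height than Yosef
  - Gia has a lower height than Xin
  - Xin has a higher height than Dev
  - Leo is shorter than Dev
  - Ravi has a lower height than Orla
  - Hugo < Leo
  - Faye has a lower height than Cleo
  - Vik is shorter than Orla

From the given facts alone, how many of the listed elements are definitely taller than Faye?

4

Directly above Faye: Dev, Cleo, Orla, Xin.
Nothing else is reachable above Faye; 4 in all.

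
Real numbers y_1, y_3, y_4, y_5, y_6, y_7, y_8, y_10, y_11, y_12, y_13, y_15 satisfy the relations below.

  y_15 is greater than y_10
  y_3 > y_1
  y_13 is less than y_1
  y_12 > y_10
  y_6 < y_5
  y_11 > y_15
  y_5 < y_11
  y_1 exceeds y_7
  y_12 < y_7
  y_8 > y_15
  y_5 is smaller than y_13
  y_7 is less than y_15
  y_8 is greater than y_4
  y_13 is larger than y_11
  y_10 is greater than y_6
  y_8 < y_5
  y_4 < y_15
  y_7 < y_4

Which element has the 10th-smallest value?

y_13

Piecing the relations together gives one ordering: y_6 < y_10 < y_12 < y_7 < y_4 < y_15 < y_8 < y_5 < y_11 < y_13 < y_1 < y_3.
The 10th smallest is y_13.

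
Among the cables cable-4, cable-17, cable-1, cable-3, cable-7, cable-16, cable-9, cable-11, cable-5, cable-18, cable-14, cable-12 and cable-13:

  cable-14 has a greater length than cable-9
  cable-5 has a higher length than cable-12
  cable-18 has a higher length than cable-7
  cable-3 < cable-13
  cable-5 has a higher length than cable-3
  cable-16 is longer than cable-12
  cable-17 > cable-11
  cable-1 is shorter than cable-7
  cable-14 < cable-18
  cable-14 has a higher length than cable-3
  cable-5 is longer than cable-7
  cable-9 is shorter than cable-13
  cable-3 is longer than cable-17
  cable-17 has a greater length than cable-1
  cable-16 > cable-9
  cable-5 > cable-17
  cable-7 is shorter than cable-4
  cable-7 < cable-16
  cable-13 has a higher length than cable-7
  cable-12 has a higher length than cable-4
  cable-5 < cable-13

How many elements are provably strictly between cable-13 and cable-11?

3

The relations place cable-11 below cable-13. An element lies strictly between them when it is forced above cable-11 and also forced below cable-13.
Above cable-11: {cable-17, cable-3, cable-14, cable-5, cable-18}. Below cable-13: {cable-1, cable-9, cable-7, cable-17, cable-3, cable-4, cable-12, cable-5}.
Intersection: {cable-17, cable-3, cable-5} — 3.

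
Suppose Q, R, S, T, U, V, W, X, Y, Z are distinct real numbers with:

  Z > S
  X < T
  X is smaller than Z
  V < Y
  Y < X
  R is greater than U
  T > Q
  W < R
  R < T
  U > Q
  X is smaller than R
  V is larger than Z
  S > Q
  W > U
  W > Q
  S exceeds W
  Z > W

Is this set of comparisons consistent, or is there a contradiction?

inconsistent

Chaining the given relations yields Z < V < Y < X, so Z < X. But one relation states X < Z. These cannot both hold.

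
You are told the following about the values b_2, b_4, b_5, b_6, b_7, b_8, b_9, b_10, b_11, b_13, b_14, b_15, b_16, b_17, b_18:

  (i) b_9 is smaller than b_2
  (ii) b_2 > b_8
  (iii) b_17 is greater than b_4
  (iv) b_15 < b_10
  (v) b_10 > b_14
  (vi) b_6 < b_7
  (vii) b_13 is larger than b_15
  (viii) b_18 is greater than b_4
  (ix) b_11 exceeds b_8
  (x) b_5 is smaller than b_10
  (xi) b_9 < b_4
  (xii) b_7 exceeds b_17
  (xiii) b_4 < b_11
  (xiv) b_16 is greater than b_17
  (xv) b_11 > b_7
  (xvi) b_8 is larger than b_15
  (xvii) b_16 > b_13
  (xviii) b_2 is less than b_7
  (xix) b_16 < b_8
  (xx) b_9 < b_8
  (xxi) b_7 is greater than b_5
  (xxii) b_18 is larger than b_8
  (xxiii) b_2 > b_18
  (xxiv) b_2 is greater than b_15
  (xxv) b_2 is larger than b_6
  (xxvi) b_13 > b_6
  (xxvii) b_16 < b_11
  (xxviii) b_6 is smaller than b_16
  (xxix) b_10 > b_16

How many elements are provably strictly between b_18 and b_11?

The relations place b_18 below b_11. An element lies strictly between them when it is forced above b_18 and also forced below b_11.
Above b_18: {b_2, b_7}. Below b_11: {b_9, b_15, b_5, b_6, b_4, b_13, b_17, b_16, b_8, b_2, b_7}.
Intersection: {b_2, b_7} — 2.

2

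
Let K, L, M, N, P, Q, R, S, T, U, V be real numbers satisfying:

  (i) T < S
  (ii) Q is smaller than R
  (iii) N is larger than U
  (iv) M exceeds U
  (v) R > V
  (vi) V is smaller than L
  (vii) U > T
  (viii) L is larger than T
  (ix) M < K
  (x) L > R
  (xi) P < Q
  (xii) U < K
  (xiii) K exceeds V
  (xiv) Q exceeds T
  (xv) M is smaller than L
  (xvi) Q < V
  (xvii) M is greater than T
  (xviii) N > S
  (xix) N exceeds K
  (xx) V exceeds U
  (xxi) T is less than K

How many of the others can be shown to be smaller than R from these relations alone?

Directly below R: Q, V.
One step further: T, P, U (5 so far).
No other element is forced below R by the given relations, so the count is 5.

5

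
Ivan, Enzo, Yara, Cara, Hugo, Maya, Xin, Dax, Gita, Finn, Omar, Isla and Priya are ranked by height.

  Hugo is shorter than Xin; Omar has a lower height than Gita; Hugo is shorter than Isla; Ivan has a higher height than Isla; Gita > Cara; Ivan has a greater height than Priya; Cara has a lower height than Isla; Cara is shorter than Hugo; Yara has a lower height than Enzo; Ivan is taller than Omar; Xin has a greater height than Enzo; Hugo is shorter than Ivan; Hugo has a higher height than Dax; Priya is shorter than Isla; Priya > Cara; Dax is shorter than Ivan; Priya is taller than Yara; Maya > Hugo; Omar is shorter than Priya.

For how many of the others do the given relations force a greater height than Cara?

7

The elements the relations force above Cara are Hugo, Maya, Gita, Priya, Isla, Ivan, Xin — no chain reaches any other.
That is 7.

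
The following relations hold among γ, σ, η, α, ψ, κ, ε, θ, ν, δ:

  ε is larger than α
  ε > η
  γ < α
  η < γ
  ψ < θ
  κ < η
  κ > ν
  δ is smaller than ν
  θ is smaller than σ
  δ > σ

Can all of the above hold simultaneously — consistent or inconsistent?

Every relation is compatible with ψ < θ < σ < δ < ν < κ < η < γ < α < ε; the set is consistent.

consistent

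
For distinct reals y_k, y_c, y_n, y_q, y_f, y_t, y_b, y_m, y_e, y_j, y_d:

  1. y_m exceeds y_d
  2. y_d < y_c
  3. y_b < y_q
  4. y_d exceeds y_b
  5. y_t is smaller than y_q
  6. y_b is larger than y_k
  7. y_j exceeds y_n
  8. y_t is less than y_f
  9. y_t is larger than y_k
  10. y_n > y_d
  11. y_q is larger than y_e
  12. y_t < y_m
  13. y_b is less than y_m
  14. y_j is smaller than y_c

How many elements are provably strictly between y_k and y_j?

3

The relations place y_k below y_j. An element lies strictly between them when it is forced above y_k and also forced below y_j.
Above y_k: {y_t, y_f, y_b, y_d, y_n, y_q, y_c, y_m}. Below y_j: {y_b, y_d, y_n}.
Intersection: {y_b, y_d, y_n} — 3.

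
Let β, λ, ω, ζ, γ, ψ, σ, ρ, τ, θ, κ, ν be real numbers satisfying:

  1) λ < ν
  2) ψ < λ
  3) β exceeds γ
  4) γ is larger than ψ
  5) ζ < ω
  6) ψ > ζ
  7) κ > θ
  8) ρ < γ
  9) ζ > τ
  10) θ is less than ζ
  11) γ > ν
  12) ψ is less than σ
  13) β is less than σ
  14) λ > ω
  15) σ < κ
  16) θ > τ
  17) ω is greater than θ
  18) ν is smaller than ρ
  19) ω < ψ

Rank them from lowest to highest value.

τ < θ < ζ < ω < ψ < λ < ν < ρ < γ < β < σ < κ

Nothing is placed below τ, so it is least; from there τ < θ; θ < ζ; ζ < ω; ω < ψ; ψ < λ; λ < ν; ν < ρ; ρ < γ; γ < β; β < σ; σ < κ, each given directly.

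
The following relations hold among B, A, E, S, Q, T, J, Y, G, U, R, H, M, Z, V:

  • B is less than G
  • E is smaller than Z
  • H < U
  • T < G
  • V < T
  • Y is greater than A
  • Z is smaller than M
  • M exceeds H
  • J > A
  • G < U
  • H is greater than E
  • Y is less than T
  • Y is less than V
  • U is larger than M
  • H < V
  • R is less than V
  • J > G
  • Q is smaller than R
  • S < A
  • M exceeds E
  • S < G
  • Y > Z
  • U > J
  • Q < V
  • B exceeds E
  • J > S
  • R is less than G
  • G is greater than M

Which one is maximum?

E is not greatest since E < H; H is not greatest since H < U; S is not greatest since S < A; B is not greatest since B < G; Q is not greatest since Q < R; R is not greatest since R < V; Z is not greatest since Z < M; M is not greatest since M < G; A is not greatest since A < Y; Y is not greatest since Y < T; V is not greatest since V < T; T is not greatest since T < G; G is not greatest since G < J; J is not greatest since J < U.
Only U has nothing above it, so U is the maximum.

U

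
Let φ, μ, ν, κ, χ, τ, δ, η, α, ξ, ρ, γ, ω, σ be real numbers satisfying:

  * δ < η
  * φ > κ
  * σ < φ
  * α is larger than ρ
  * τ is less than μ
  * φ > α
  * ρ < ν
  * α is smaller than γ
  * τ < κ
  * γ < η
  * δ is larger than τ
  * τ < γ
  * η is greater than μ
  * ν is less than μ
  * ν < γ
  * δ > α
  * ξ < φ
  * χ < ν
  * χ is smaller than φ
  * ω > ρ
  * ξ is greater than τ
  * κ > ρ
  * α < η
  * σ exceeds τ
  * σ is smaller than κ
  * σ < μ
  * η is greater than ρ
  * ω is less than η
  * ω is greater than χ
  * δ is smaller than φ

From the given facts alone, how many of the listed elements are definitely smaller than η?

10

The elements the relations force below η are τ, ρ, χ, α, ν, σ, δ, ω, μ, γ — no chain reaches any other.
That is 10.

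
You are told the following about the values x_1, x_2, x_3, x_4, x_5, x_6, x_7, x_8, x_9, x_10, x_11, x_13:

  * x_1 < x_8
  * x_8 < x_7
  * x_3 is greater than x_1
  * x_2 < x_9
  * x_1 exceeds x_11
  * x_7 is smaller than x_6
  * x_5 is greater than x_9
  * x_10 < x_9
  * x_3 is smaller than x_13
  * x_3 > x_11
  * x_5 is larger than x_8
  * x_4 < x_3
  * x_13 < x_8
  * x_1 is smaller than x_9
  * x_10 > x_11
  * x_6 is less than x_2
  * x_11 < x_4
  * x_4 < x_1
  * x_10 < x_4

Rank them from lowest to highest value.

x_11 < x_10 < x_4 < x_1 < x_3 < x_13 < x_8 < x_7 < x_6 < x_2 < x_9 < x_5

The consecutive links are each given: x_11 < x_10; x_10 < x_4; x_4 < x_1; x_1 < x_3; x_3 < x_13; x_13 < x_8; x_8 < x_7; x_7 < x_6; x_6 < x_2; x_2 < x_9; x_9 < x_5.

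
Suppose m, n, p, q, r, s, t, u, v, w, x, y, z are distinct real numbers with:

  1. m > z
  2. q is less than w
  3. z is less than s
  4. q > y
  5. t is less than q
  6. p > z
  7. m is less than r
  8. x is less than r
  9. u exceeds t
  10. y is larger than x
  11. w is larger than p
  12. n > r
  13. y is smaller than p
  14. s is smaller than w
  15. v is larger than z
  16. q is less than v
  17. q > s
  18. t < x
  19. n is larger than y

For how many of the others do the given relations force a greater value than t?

9

From t the given relations immediately reach x, q, u.
From those, y, r, w, v — 7 in total.
From those, p, n — 9 in total.
Nothing else is reachable above t; 9 in all.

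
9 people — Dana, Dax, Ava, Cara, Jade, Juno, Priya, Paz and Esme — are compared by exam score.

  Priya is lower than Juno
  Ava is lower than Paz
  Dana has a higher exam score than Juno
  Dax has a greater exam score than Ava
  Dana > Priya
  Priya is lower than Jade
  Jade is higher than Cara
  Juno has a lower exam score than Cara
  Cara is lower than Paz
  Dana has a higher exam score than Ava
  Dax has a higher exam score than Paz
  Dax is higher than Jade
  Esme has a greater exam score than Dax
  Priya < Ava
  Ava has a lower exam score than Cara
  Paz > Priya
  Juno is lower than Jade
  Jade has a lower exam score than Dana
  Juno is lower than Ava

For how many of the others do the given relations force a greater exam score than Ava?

6

The elements the relations force above Ava are Cara, Paz, Jade, Dana, Dax, Esme — no chain reaches any other.
That is 6.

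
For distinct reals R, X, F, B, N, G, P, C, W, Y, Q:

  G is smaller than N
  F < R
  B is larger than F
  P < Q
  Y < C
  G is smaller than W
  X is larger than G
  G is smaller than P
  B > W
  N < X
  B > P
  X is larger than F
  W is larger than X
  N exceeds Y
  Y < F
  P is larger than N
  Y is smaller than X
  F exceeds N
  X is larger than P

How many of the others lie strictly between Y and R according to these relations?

The relations place Y below R. An element lies strictly between them when it is forced above Y and also forced below R.
Above Y: {N, P, Q, F, X, C, W, B}. Below R: {G, N, F}.
Intersection: {N, F} — 2.

2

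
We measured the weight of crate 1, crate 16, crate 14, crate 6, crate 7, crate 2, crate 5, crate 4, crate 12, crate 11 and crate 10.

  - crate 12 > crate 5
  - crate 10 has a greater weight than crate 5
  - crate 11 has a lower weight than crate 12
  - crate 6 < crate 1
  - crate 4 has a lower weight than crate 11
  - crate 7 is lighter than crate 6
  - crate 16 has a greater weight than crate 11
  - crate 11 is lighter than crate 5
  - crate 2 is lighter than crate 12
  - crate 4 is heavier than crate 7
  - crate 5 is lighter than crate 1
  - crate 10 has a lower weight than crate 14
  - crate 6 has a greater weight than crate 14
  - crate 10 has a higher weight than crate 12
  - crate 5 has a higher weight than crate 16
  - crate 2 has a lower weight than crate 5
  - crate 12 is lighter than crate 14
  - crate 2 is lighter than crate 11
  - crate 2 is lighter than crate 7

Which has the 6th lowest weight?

The consecutive relations fix a unique order: crate 2 < crate 7 < crate 4 < crate 11 < crate 16 < crate 5 < crate 12 < crate 10 < crate 14 < crate 6 < crate 1.
Counting 6 from the smallest end gives crate 5.

crate 5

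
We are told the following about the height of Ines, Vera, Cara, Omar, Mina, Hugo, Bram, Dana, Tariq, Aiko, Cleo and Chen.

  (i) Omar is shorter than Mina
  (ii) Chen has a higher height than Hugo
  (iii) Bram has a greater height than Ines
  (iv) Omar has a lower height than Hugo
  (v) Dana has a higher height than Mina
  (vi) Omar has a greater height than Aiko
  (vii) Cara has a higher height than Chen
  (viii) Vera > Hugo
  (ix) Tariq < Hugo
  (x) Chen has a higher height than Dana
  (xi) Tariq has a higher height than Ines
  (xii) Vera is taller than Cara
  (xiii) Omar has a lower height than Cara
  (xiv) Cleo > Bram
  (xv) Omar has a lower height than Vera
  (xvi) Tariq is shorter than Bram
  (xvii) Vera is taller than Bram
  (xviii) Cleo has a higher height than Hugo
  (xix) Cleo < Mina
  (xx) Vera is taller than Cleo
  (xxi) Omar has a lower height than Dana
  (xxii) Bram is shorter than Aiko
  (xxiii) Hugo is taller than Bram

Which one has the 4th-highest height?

Dana

Piecing the relations together gives one ordering: Ines < Tariq < Bram < Aiko < Omar < Hugo < Cleo < Mina < Dana < Chen < Cara < Vera.
The 4th largest is Dana.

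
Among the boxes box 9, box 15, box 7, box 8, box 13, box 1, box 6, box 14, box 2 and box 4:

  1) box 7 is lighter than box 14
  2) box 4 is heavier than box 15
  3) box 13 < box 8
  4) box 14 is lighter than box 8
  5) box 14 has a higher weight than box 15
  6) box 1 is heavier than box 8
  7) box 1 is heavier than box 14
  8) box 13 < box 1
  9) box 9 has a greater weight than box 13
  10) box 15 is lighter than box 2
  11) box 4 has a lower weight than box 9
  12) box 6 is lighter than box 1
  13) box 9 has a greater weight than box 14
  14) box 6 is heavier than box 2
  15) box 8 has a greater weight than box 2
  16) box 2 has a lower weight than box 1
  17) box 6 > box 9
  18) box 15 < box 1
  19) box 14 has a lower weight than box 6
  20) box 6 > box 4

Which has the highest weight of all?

box 1

Chaining downward from box 1: directly below it, box 15, box 13, box 14, box 2, box 8, box 6; then box 7, box 4, box 9.
That covers every other element, and nothing is given above box 1, so box 1 is the highest weight.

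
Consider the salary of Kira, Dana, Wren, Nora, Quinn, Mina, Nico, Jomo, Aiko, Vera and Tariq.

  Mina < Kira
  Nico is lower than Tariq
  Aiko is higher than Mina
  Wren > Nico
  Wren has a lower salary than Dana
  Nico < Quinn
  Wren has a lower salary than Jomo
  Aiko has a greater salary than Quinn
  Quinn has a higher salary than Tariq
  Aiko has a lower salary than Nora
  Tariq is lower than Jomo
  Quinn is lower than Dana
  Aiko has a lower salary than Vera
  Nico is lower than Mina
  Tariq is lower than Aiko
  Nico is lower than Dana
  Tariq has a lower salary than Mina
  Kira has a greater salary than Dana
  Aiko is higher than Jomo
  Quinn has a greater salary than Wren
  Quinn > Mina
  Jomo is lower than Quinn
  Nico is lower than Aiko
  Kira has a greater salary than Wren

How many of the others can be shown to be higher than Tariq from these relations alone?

Directly above Tariq: Jomo, Mina, Quinn, Aiko.
One step further: Vera, Dana, Kira, Nora (8 so far).
No other element is forced above Tariq by the given relations, so the count is 8.

8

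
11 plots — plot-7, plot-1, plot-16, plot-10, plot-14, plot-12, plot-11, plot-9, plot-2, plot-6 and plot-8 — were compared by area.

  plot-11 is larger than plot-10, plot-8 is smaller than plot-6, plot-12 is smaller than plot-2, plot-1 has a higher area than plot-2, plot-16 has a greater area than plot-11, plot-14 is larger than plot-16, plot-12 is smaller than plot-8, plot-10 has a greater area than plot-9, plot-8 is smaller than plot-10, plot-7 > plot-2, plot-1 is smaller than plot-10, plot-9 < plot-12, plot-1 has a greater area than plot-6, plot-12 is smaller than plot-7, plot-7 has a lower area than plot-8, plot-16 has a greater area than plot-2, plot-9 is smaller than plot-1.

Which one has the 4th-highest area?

plot-10

Piecing the relations together gives one ordering: plot-9 < plot-12 < plot-2 < plot-7 < plot-8 < plot-6 < plot-1 < plot-10 < plot-11 < plot-16 < plot-14.
Counting 4 from the largest end gives plot-10.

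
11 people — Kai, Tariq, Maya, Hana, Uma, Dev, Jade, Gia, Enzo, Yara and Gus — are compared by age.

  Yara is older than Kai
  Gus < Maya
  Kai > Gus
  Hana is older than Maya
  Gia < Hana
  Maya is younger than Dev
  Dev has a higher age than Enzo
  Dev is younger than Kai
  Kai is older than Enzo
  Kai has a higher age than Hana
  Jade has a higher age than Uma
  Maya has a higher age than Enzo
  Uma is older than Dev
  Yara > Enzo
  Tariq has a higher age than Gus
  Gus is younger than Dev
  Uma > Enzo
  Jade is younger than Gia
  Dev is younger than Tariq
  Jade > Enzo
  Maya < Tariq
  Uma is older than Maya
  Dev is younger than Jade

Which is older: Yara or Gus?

Yara

Link the given pairs in sequence: Gus < Maya; Maya < Uma; Uma < Jade; Jade < Gia; Gia < Hana; Hana < Kai; Kai < Yara.
Together: Gus < Maya < Uma < Jade < Gia < Hana < Kai < Yara.
So Gus < Yara; Yara is the older of the two.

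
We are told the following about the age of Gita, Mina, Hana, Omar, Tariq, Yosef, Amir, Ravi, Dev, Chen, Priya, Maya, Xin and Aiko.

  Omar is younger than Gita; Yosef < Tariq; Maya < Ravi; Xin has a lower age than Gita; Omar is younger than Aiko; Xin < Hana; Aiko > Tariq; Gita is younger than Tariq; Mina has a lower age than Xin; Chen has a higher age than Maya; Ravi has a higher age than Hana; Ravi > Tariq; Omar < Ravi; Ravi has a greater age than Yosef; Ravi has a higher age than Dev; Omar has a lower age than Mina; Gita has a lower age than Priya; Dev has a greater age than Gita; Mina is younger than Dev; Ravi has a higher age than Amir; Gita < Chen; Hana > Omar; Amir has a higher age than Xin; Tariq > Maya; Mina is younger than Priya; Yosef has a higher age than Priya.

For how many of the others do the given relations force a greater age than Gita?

7

The elements the relations force above Gita are Priya, Dev, Yosef, Tariq, Ravi, Chen, Aiko — no chain reaches any other.
That is 7.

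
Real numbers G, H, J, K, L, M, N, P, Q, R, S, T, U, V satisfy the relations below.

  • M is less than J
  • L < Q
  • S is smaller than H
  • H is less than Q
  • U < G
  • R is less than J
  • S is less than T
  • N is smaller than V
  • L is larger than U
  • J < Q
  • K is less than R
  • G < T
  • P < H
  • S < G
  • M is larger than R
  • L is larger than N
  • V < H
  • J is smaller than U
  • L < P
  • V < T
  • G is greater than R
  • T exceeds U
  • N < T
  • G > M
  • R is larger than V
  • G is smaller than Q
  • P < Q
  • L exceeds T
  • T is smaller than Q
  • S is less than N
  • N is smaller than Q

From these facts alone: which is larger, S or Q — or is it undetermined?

Following the relations from S: S < N < V < R < M < J < U < G < T < L < P < H < Q.
So Q is larger.

Q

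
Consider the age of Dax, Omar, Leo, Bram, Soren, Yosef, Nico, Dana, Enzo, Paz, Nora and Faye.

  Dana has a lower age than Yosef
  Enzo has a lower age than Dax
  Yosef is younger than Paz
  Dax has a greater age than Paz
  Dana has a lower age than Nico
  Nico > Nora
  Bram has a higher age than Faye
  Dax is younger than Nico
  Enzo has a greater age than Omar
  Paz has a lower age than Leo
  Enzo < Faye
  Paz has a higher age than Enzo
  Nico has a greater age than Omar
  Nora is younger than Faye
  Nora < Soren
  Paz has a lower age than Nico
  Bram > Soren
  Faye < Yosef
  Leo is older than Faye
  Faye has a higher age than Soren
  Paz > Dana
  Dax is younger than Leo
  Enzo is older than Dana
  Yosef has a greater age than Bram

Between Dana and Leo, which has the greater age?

Leo

The relevant relations are Dana < Enzo; Enzo < Faye; Faye < Yosef; Yosef < Paz; Paz < Dax; Dax < Leo.
Chaining these gives Dana < Enzo < Faye < Yosef < Paz < Dax < Leo.
So Dana < Leo; Leo is the older of the two.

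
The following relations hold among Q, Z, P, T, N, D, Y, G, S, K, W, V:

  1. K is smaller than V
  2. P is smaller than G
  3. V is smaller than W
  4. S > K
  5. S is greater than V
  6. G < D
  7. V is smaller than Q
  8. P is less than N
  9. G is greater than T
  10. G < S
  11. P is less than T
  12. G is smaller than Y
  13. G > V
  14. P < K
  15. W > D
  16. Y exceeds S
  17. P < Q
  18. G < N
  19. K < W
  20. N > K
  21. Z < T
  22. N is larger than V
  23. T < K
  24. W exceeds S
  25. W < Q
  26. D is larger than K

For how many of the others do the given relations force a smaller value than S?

The elements the relations force below S are Z, P, T, K, V, G — no chain reaches any other.
That is 6.

6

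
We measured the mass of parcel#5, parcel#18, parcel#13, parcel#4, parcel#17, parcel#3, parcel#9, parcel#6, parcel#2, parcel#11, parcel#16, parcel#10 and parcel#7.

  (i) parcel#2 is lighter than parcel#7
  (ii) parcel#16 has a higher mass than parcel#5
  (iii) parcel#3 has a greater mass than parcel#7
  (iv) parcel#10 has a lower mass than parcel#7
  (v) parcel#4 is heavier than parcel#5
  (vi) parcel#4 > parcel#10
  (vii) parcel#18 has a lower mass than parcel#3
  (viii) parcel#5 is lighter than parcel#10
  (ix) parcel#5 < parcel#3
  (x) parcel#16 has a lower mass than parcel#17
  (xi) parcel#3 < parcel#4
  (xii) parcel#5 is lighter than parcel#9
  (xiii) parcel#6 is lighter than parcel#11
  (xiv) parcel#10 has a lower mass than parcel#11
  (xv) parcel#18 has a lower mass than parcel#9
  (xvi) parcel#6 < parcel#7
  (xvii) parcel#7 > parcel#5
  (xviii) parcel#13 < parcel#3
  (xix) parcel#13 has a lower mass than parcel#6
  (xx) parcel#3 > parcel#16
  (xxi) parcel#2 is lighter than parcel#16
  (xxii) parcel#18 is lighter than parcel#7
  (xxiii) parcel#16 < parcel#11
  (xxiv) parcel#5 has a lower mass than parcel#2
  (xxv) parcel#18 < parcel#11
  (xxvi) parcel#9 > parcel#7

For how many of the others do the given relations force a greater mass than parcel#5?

From parcel#5 the given relations immediately reach parcel#10, parcel#2, parcel#16, parcel#7, parcel#9, parcel#3, parcel#4.
From those, parcel#17, parcel#11 — 9 in total.
Nothing else is reachable above parcel#5; 9 in all.

9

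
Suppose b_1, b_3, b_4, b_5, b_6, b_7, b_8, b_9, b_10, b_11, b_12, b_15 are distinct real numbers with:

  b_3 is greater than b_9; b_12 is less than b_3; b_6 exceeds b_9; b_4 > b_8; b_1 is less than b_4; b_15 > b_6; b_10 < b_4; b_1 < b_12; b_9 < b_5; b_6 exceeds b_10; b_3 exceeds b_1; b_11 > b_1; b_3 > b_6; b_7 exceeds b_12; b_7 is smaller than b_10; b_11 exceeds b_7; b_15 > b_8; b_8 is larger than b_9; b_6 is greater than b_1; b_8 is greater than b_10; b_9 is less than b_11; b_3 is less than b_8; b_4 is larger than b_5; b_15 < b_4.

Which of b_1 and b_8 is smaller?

Following the relations from b_1: b_1 < b_12 < b_7 < b_10 < b_6 < b_3 < b_8.
So b_1 < b_8; b_1 is the smaller of the two.

b_1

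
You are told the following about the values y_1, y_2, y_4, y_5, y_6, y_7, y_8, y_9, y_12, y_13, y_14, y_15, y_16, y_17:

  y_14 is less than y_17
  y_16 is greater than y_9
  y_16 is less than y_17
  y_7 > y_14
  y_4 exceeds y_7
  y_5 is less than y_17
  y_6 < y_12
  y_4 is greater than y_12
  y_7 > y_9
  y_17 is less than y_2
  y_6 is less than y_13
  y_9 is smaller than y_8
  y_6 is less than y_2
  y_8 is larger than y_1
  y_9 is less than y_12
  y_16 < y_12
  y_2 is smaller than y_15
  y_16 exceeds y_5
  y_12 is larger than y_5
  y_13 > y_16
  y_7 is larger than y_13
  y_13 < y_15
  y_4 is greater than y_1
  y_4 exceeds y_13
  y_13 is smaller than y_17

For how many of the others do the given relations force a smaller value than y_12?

Directly below y_12: y_5, y_6, y_9, y_16.
Nothing else is reachable below y_12; 4 in all.

4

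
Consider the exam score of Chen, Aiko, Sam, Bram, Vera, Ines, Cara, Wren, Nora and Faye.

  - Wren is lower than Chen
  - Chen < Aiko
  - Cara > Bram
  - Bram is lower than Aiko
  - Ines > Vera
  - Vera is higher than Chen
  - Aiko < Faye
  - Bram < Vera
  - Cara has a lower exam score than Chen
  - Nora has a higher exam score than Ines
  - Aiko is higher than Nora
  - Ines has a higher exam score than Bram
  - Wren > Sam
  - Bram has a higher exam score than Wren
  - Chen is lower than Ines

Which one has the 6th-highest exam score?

Chen

Chaining the given pairs: Sam < Wren < Bram < Cara < Chen < Vera < Ines < Nora < Aiko < Faye.
Counting 6 from the largest end gives Chen.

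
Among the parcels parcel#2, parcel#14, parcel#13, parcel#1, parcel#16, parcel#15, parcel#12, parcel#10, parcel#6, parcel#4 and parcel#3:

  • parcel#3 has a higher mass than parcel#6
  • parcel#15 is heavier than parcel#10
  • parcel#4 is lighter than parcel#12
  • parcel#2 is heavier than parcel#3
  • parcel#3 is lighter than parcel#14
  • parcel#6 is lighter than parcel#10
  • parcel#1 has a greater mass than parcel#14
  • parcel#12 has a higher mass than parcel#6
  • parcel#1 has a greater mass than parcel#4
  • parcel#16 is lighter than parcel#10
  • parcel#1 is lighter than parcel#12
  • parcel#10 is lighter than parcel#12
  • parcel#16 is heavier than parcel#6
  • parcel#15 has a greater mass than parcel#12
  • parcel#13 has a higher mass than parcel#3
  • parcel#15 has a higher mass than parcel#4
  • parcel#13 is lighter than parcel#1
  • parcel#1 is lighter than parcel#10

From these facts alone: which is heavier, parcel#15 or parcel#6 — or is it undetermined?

parcel#15

parcel#6 < parcel#3 and parcel#3 < parcel#13 give parcel#6 < parcel#13.
Then parcel#13 < parcel#1 extends the chain to parcel#1.
With parcel#1 < parcel#12: parcel#6 < parcel#3 < parcel#13 < parcel#1 < parcel#12.
Then parcel#12 < parcel#15 extends the chain to parcel#15.
So parcel#15 is heavier.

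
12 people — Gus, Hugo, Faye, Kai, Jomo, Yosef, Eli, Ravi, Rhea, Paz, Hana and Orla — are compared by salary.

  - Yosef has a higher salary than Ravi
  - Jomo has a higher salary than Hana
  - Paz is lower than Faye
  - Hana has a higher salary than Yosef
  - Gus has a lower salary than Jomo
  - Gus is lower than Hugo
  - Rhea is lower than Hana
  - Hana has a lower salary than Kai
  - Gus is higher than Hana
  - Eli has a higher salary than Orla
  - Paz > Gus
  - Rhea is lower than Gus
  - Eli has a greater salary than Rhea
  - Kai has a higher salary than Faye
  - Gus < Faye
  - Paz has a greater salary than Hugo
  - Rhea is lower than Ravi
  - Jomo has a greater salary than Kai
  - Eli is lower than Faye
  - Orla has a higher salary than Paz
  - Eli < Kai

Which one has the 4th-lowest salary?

Piecing the relations together gives one ordering: Rhea < Ravi < Yosef < Hana < Gus < Hugo < Paz < Orla < Eli < Faye < Kai < Jomo.
The 4th smallest is Hana.

Hana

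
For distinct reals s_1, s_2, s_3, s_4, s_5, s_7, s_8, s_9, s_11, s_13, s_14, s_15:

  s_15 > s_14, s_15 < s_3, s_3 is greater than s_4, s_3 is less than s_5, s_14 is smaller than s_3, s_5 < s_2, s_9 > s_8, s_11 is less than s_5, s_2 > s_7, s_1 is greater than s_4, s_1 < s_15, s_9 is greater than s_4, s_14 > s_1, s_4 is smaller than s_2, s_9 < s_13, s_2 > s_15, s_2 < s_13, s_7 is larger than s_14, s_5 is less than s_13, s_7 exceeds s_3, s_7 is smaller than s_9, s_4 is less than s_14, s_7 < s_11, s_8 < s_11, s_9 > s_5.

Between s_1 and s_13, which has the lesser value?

s_1 < s_14 and s_14 < s_3 give s_1 < s_3.
Then s_3 < s_7 extends the chain to s_7.
With s_7 < s_11: s_1 < s_14 < s_3 < s_7 < s_11.
With s_11 < s_5: s_1 < s_14 < s_3 < s_7 < s_11 < s_5.
Then s_5 < s_2 extends the chain to s_2.
With s_2 < s_13: s_1 < s_14 < s_3 < s_7 < s_11 < s_5 < s_2 < s_13.
So s_1 < s_13; s_1 is the smaller of the two.

s_1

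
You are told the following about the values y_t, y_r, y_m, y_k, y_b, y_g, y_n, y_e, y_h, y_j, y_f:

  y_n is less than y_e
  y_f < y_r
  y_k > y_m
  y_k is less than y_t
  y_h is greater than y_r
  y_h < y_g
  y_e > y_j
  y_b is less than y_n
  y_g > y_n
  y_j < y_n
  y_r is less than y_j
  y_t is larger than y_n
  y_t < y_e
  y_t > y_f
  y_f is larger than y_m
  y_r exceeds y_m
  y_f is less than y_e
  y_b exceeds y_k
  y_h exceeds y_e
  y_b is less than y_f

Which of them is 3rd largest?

Piecing the relations together gives one ordering: y_m < y_k < y_b < y_f < y_r < y_j < y_n < y_t < y_e < y_h < y_g.
The 3rd largest is y_e.

y_e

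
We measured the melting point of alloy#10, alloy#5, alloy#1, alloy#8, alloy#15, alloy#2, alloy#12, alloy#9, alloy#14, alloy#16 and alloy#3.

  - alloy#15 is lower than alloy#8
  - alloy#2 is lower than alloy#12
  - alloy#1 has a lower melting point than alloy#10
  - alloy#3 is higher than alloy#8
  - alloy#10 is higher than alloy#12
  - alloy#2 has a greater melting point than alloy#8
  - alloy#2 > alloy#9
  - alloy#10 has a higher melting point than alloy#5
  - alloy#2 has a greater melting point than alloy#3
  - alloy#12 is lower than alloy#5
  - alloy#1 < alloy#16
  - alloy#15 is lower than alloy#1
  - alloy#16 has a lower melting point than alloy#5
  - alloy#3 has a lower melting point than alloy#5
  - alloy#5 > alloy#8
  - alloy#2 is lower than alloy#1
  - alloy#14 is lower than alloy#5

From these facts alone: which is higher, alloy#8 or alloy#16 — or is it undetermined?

alloy#16

alloy#8 < alloy#3 and alloy#3 < alloy#2 give alloy#8 < alloy#2.
Then alloy#2 < alloy#1 extends the chain to alloy#1.
With alloy#1 < alloy#16: alloy#8 < alloy#3 < alloy#2 < alloy#1 < alloy#16.
So alloy#16 is higher.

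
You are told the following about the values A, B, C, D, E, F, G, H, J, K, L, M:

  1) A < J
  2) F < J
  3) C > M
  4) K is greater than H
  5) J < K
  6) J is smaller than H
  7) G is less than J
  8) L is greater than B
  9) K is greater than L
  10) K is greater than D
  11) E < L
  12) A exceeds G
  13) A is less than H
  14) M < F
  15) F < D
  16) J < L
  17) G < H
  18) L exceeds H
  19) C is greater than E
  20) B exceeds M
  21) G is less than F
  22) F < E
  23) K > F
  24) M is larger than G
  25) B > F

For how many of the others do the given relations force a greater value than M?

Directly above M: F, B, C.
One step further: E, J, L, D, K (8 so far).
One step further: H (9 so far).
Nothing else is reachable above M; 9 in all.

9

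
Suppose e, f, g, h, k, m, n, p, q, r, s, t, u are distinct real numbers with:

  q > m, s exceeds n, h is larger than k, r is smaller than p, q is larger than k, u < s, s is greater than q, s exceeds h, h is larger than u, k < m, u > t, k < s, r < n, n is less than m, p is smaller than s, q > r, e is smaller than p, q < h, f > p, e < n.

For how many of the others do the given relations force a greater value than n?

Directly above n: m, s.
One step further: q (3 so far).
One step further: h (4 so far).
Nothing else is reachable above n; 4 in all.

4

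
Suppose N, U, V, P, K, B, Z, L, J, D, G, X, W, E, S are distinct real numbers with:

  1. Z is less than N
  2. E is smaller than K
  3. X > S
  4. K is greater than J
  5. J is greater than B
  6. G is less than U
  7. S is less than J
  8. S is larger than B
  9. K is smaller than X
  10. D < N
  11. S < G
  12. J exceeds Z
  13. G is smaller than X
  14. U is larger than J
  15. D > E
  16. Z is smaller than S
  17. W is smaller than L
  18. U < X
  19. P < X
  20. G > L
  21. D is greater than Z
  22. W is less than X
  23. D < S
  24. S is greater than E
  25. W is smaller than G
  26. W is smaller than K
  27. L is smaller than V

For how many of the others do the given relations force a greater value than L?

Directly above L: V, G.
One step further: U, X (4 so far).
No other element is forced above L by the given relations, so the count is 4.

4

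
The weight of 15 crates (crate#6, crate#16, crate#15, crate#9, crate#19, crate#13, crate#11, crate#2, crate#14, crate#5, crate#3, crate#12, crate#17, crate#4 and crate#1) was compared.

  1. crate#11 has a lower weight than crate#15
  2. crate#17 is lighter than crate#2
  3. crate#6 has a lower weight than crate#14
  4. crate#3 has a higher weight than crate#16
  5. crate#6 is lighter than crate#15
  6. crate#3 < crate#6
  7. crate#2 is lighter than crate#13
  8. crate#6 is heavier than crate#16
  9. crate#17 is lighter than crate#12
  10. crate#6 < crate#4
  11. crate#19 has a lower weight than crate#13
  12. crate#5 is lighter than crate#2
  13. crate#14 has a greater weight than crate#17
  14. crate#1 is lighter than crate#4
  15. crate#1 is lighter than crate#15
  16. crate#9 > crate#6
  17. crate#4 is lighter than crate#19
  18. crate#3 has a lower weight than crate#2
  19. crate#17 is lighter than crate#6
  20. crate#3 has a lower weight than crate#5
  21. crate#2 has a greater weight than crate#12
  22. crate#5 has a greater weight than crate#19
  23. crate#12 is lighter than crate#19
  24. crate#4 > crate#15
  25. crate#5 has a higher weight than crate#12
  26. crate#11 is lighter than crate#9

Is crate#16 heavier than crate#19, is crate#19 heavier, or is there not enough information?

crate#19

crate#16 < crate#3 and crate#3 < crate#6 give crate#16 < crate#6.
With crate#6 < crate#15: crate#16 < crate#3 < crate#6 < crate#15.
With crate#15 < crate#4: crate#16 < crate#3 < crate#6 < crate#15 < crate#4.
Then crate#4 < crate#19 extends the chain to crate#19.
So crate#19 is heavier.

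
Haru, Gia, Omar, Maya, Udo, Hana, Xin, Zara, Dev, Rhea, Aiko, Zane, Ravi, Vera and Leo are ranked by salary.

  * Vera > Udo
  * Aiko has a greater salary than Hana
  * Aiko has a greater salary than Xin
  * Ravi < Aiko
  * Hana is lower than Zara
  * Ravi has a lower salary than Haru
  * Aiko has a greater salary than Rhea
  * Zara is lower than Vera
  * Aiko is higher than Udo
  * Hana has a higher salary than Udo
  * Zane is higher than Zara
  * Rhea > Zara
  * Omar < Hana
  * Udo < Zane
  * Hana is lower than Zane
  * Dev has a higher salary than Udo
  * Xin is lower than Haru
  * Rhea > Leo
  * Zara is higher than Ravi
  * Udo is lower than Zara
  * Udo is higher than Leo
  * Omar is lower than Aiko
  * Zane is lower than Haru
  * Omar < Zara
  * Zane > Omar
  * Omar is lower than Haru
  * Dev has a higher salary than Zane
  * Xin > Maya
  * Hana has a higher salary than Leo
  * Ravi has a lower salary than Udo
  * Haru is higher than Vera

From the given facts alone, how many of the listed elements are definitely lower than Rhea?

6

The elements the relations force below Rhea are Leo, Omar, Ravi, Udo, Hana, Zara — no chain reaches any other.
That is 6.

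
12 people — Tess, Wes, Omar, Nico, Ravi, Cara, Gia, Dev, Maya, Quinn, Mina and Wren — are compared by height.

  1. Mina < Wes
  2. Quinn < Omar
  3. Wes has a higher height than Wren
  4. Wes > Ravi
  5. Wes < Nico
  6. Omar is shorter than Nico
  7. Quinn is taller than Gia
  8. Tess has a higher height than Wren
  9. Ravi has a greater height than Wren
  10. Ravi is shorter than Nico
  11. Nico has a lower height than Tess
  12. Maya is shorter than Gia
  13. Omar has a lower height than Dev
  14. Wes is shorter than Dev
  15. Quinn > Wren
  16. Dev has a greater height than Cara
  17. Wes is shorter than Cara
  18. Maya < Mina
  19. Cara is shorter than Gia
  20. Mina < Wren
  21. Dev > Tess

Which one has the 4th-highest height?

Chaining the given pairs: Maya < Mina < Wren < Ravi < Wes < Cara < Gia < Quinn < Omar < Nico < Tess < Dev.
Counting 4 from the largest end gives Omar.

Omar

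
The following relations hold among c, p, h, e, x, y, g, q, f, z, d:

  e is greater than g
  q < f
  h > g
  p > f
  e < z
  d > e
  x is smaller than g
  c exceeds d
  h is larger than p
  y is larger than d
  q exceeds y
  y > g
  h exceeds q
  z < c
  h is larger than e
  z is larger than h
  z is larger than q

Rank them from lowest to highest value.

Each adjacent pair is fixed by a given relation: x < g; g < e; e < d; d < y; y < q; q < f; f < p; p < h; h < z; z < c. Chaining them end to end gives the full order.

x < g < e < d < y < q < f < p < h < z < c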